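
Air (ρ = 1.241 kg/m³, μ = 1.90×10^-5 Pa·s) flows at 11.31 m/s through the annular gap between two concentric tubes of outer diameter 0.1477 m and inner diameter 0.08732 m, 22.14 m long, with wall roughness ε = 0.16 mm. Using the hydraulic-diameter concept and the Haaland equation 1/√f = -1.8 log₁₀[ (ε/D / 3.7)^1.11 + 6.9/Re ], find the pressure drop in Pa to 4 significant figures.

ΔP ≈ 814.5 Pa

Hydraulic diameter D_h = 4A/P = D_o - D_i = 0.1477 - 0.08732 = 0.06038 m.
Re = ρVD_h/μ = 1.241·11.31·0.06038/1.9e-05 = 4.46e+04.
ε/D_h = 0.00016/0.06038 = 0.00265; Haaland gives 1/√f = -1.8 log₁₀[0.000323+0.000155] = 5.978, so f = 0.02799.
ΔP = f(L/D_h)(ρV²/2) = 0.02799·22.14/0.06038·79.37 = 814.5 Pa.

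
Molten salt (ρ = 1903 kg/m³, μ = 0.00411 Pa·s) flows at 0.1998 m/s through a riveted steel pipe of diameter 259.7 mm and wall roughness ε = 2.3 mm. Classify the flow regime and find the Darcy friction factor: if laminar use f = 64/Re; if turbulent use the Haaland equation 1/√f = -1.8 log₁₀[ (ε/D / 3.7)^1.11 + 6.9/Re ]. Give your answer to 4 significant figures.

Re = ρVD/μ = 1903·0.1998·0.2597/0.00411 = 2.403e+04.
Re > 4000 → turbulent. ε/D = 0.0023/0.2597 = 0.00886; Haaland: 1/√f = -1.8 log₁₀[0.00123 + 0.000287] = 5.073, so f = 0.03886.

f ≈ 0.03886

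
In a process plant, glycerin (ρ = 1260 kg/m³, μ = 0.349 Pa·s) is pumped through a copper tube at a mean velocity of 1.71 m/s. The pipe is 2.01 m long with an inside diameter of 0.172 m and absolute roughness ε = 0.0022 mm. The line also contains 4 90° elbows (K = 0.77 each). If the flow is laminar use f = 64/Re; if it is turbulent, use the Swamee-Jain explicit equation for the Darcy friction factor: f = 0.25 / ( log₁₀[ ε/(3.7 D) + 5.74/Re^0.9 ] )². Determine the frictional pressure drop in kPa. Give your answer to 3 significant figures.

Reynolds number Re = ρVD/μ = 1260 · 1.71 · 0.172 / 0.349 = 1062.
Re < 2300 → laminar flow, so f = 64/Re = 64/1062 = 0.06027 (the turbulent correlation is not needed).
Total minor-loss coefficient ΣK = 4·0.77 = 3.08.
ΔP = [f·L/D + ΣK]·(ρV²/2) = [0.06027·2.01/0.172 + 3.08]·(1260·1.71²/2) = [0.7043 + 3.08]·1842 = 6971 Pa.
ΔP = 6971 Pa = 6.97 kPa.

ΔP ≈ 6.97 kPa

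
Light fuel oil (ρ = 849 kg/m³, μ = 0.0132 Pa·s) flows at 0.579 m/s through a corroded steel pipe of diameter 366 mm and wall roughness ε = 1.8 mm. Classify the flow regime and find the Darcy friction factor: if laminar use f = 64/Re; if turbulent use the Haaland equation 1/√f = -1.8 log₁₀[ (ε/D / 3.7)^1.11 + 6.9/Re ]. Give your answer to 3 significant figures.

Re = ρVD/μ = 849·0.579·0.366/0.0132 = 1.363e+04.
Re > 4000 → turbulent. ε/D = 0.0018/0.366 = 0.00492; Haaland: 1/√f = -1.8 log₁₀[0.000641 + 0.000506] = 5.292, so f = 0.0357.

f ≈ 0.0357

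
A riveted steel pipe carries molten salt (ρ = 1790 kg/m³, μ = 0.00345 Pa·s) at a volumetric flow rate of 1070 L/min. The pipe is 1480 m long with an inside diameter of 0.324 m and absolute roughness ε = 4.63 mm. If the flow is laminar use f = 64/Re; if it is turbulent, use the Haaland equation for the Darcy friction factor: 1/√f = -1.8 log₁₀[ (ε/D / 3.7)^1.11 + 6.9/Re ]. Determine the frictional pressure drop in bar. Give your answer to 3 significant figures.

Q = 1070 L/min = 1070/60000 = 0.01783 m³/s.
Cross-sectional area A = πD²/4 = π(0.324)²/4 = 0.08245 m²; mean velocity V = Q/A = 0.01783/0.08245 = 0.2163 m/s.
Reynolds number Re = ρVD/μ = 1790 · 0.2163 · 0.324 / 0.00345 = 3.636e+04.
Re > 4000 → turbulent. Relative roughness ε/D = 0.00463/0.324 = 0.0143. Haaland: 1/√f = -1.8 log₁₀[(0.0143/3.7)^1.11 + 6.9/3.636e+04] = -1.8 log₁₀[0.0021 + 0.00019] = 4.754, so f = 0.04425.
Darcy-Weisbach: ΔP = f(L/D)(ρV²/2) = 0.04425·(1480/0.324)·(1790·0.2163²/2) = 0.04425·4568·41.87 = 8464 Pa.
ΔP = 8464 Pa = 0.0846 bar.

ΔP ≈ 0.0846 bar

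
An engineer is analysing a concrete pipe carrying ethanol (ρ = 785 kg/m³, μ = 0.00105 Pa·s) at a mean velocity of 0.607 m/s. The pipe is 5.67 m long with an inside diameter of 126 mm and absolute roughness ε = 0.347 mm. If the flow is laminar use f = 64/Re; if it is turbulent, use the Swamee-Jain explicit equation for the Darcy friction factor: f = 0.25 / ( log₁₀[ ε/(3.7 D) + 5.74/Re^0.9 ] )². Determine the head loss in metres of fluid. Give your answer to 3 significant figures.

Reynolds number Re = ρVD/μ = 785 · 0.607 · 0.126 / 0.00105 = 5.718e+04.
Re > 4000 → turbulent. Relative roughness ε/D = 0.000347/0.126 = 0.00275. Swamee-Jain: f = 0.25/(log₁₀[0.00275/3.7 + 5.74/5.718e+04^0.9])² = 0.25/(log₁₀[0.000744 + 0.0003])² = 0.25/(-2.981)² = 0.02813.
Darcy-Weisbach: ΔP = f(L/D)(ρV²/2) = 0.02813·(5.67/0.126)·(785·0.607²/2) = 0.02813·45·144.6 = 183.1 Pa.
Head loss h_f = ΔP/(ρg) = 183.1/(785·9.81) = 0.0238 m.

h_f ≈ 0.0238 m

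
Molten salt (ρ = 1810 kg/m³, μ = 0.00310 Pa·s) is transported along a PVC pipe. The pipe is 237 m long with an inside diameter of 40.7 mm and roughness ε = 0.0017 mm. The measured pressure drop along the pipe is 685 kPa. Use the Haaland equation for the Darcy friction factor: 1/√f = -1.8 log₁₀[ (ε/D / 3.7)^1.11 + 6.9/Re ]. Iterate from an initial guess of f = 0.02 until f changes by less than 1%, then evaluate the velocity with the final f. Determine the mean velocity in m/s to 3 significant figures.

V ≈ 2.55 m/s

Rearranging Darcy-Weisbach: V = √(2·ΔP·D/(f·L·ρ)). With ε/D = 1.7e-06/0.0407 = 4.18e-05, iterate starting from f = 0.02:
  f = 0.02 → V = √(2·6.85e+05·0.0407/(0.02·237·1810)) = 2.549 m/s; Re = ρVD/μ = 6.058e+04; f → 0.01997
Converged (Δf/f < 1%). With the final f = 0.01997: V = √(2·6.85e+05·0.0407/(0.01997·237·1810)) = 2.551 m/s.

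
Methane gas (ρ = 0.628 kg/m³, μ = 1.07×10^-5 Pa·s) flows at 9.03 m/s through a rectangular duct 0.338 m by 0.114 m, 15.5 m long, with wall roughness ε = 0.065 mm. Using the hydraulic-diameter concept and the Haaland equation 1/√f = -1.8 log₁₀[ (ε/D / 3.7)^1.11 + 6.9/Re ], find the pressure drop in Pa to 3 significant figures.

Hydraulic diameter D_h = 4A/P = 4·(0.338·0.114)/(2·(0.338+0.114)) = 0.1541/0.904 = 0.1705 m.
Re = ρVD_h/μ = 0.628·9.03·0.1705/1.07e-05 = 9.036e+04.
ε/D_h = 6.5e-05/0.1705 = 0.000381; Haaland gives 1/√f = -1.8 log₁₀[3.75e-05+7.64e-05] = 7.098, so f = 0.01985.
ΔP = f(L/D_h)(ρV²/2) = 0.01985·15.5/0.1705·25.6 = 46.2 Pa.

ΔP ≈ 46.2 Pa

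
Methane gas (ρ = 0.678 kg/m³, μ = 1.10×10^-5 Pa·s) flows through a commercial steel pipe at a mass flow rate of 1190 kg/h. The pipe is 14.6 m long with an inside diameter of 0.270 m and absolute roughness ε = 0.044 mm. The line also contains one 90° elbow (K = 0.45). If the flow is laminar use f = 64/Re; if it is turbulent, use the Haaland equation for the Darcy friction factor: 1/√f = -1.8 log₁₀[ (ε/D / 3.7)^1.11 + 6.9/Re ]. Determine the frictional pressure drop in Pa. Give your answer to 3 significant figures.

ΔP ≈ 34.3 Pa

ṁ = 1190 kg/h = 1190/3600 = 0.3306 kg/s.
A = πD²/4 = π(0.27)²/4 = 0.05726 m²; mean velocity V = ṁ/(ρA) = 0.3306/(0.678 · 0.05726) = 8.515 m/s.
Reynolds number Re = ρVD/μ = 0.678 · 8.515 · 0.27 / 1.1e-05 = 1.417e+05.
Re > 4000 → turbulent. Relative roughness ε/D = 4.4e-05/0.27 = 0.000163. Haaland: 1/√f = -1.8 log₁₀[(0.000163/3.7)^1.11 + 6.9/1.417e+05] = -1.8 log₁₀[1.46e-05 + 4.87e-05] = 7.557, so f = 0.01751.
Total minor-loss coefficient ΣK = 1·0.45 = 0.45.
ΔP = [f·L/D + ΣK]·(ρV²/2) = [0.01751·14.6/0.27 + 0.45]·(0.678·8.515²/2) = [0.9468 + 0.45]·24.58 = 34.33 Pa.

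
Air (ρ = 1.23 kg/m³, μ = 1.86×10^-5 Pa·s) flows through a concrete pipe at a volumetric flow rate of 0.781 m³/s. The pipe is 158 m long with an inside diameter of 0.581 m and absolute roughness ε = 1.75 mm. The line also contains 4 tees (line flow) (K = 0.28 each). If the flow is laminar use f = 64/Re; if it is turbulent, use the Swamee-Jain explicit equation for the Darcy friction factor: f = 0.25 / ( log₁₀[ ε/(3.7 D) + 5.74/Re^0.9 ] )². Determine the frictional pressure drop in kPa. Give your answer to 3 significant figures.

ΔP ≈ 0.0460 kPa

Cross-sectional area A = πD²/4 = π(0.581)²/4 = 0.2651 m²; mean velocity V = Q/A = 0.781/0.2651 = 2.946 m/s.
Reynolds number Re = ρVD/μ = 1.23 · 2.946 · 0.581 / 1.86e-05 = 1.132e+05.
Re > 4000 → turbulent. Relative roughness ε/D = 0.00175/0.581 = 0.00301. Swamee-Jain: f = 0.25/(log₁₀[0.00301/3.7 + 5.74/1.132e+05^0.9])² = 0.25/(log₁₀[0.000814 + 0.000162])² = 0.25/(-3.01)² = 0.02759.
Total minor-loss coefficient ΣK = 4·0.28 = 1.12.
ΔP = [f·L/D + ΣK]·(ρV²/2) = [0.02759·158/0.581 + 1.12]·(1.23·2.946²/2) = [7.502 + 1.12]·5.337 = 46.02 Pa.
ΔP = 46.02 Pa = 0.0460 kPa.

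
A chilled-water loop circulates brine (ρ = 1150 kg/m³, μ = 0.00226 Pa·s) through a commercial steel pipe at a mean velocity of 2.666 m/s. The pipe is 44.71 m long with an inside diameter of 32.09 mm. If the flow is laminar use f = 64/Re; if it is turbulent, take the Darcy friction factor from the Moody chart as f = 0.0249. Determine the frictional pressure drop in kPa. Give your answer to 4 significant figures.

ΔP ≈ 141.8 kPa

Reynolds number Re = ρVD/μ = 1150 · 2.666 · 0.03209 / 0.00226 = 4.353e+04.
Re > 4000 → turbulent; use the Moody-chart value f = 0.0249.
Darcy-Weisbach: ΔP = f(L/D)(ρV²/2) = 0.0249·(44.71/0.03209)·(1150·2.666²/2) = 0.0249·1393·4087 = 1.418e+05 Pa.
ΔP = 1.418e+05 Pa = 141.8 kPa.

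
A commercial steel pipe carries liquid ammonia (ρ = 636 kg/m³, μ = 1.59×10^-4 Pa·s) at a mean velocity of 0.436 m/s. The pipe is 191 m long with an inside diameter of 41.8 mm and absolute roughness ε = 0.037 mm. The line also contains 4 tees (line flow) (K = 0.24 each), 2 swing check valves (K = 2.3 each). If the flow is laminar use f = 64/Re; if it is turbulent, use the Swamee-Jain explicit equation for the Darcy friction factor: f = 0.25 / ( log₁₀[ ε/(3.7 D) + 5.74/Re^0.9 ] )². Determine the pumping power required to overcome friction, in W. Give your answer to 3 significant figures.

Reynolds number Re = ρVD/μ = 636 · 0.436 · 0.0418 / 0.000159 = 7.29e+04.
Re > 4000 → turbulent. Relative roughness ε/D = 3.7e-05/0.0418 = 0.000885. Swamee-Jain: f = 0.25/(log₁₀[0.000885/3.7 + 5.74/7.29e+04^0.9])² = 0.25/(log₁₀[0.000239 + 0.000241])² = 0.25/(-3.318)² = 0.0227.
Total minor-loss coefficient ΣK = 4·0.24 + 2·2.3 = 5.56.
ΔP = [f·L/D + ΣK]·(ρV²/2) = [0.0227·191/0.0418 + 5.56]·(636·0.436²/2) = [103.7 + 5.56]·60.45 = 6607 Pa.
Q = V·A = 0.436·0.001372 = 0.0005983 m³/s.
Pumping power P = QΔP = 0.0005983·6607 = 3.953 W = 3.95 W.

P ≈ 3.95 W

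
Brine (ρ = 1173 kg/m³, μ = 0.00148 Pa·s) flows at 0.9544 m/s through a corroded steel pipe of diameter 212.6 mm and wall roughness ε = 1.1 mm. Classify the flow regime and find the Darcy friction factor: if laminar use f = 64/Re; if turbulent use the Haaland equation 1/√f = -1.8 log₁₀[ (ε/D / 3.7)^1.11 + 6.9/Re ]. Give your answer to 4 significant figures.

f ≈ 0.03127

Re = ρVD/μ = 1173·0.9544·0.2126/0.00148 = 1.608e+05.
Re > 4000 → turbulent. ε/D = 0.0011/0.2126 = 0.00517; Haaland: 1/√f = -1.8 log₁₀[0.000679 + 4.29e-05] = 5.655, so f = 0.03127.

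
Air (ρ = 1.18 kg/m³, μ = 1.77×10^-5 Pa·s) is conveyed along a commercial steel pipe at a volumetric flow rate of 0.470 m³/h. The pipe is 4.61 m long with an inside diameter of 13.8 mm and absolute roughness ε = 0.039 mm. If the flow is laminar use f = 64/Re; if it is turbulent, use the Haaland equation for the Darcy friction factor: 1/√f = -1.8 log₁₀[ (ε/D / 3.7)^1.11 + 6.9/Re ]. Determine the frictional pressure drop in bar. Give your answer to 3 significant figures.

Q = 0.470 m³/h = 0.470/3600 = 0.0001306 m³/s.
Cross-sectional area A = πD²/4 = π(0.0138)²/4 = 0.0001496 m²; mean velocity V = Q/A = 0.0001306/0.0001496 = 0.8729 m/s.
Reynolds number Re = ρVD/μ = 1.18 · 0.8729 · 0.0138 / 1.77e-05 = 803.
Re < 2300 → laminar flow, so f = 64/Re = 64/803 = 0.0797 (the turbulent correlation is not needed).
Darcy-Weisbach: ΔP = f(L/D)(ρV²/2) = 0.0797·(4.61/0.0138)·(1.18·0.8729²/2) = 0.0797·334.1·0.4495 = 11.97 Pa.
ΔP = 11.97 Pa = 1.20×10^-4 bar.

ΔP ≈ 1.20×10^-4 bar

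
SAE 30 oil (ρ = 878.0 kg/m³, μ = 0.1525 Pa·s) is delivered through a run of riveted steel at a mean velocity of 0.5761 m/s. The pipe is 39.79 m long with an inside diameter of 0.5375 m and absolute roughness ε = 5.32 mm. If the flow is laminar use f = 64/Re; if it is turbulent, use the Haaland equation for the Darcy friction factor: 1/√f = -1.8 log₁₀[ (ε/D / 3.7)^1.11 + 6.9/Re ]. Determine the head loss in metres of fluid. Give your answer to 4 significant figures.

Reynolds number Re = ρVD/μ = 878 · 0.5761 · 0.5375 / 0.152 = 1783.
Re < 2300 → laminar flow, so f = 64/Re = 64/1783 = 0.0359 (the turbulent correlation is not needed).
Darcy-Weisbach: ΔP = f(L/D)(ρV²/2) = 0.0359·(39.79/0.5375)·(878·0.5761²/2) = 0.0359·74.03·145.7 = 387.2 Pa.
Head loss h_f = ΔP/(ρg) = 387.2/(878·9.81) = 0.04495 m.

h_f ≈ 0.04495 m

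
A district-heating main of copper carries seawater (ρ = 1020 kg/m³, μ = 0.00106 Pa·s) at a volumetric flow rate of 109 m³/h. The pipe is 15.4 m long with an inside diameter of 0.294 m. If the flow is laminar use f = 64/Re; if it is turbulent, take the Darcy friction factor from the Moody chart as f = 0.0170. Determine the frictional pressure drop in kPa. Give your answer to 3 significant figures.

ΔP ≈ 0.0903 kPa

Q = 109 m³/h = 109/3600 = 0.03028 m³/s.
Cross-sectional area A = πD²/4 = π(0.294)²/4 = 0.06789 m²; mean velocity V = Q/A = 0.03028/0.06789 = 0.446 m/s.
Reynolds number Re = ρVD/μ = 1020 · 0.446 · 0.294 / 0.00106 = 1.262e+05.
Re > 4000 → turbulent; use the Moody-chart value f = 0.0170.
Darcy-Weisbach: ΔP = f(L/D)(ρV²/2) = 0.017·(15.4/0.294)·(1020·0.446²/2) = 0.017·52.38·101.4 = 90.34 Pa.
ΔP = 90.34 Pa = 0.0903 kPa.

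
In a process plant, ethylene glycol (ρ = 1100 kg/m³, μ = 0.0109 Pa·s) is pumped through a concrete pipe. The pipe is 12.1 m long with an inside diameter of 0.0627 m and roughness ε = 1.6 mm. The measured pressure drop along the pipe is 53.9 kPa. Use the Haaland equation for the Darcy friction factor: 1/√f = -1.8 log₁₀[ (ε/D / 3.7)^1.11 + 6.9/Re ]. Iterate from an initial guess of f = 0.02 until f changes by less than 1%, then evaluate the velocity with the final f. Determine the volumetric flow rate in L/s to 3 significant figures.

Q ≈ 9.35 L/s

Rearranging Darcy-Weisbach: V = √(2·ΔP·D/(f·L·ρ)). With ε/D = 0.0016/0.0627 = 0.0255, iterate starting from f = 0.02:
  f = 0.02 → V = √(2·5.39e+04·0.0627/(0.02·12.1·1100)) = 5.039 m/s; Re = ρVD/μ = 3.188e+04; f → 0.05466
  f = 0.05466 → V = 3.048 m/s; Re = 1.929e+04; f → 0.05533
  f = 0.05533 → V = 3.029 m/s; Re = 1.917e+04; f → 0.05534
Converged (Δf/f < 1%). With the final f = 0.05534: V = √(2·5.39e+04·0.0627/(0.05534·12.1·1100)) = 3.029 m/s.
Q = V·A = 3.029·(π/4·0.0627²) = 0.009353 m³/s = 9.35 L/s.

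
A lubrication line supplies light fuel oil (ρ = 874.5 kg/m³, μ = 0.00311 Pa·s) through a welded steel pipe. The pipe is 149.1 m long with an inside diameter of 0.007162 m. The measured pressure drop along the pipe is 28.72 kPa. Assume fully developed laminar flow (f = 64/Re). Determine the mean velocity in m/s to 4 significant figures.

For laminar flow, f = 64/Re with Re = ρVD/μ, so Darcy-Weisbach reduces to ΔP = 32μLV/D². Solving for V: V = ΔP·D²/(32μL) = 2.872e+04·(0.007162)²/(32·0.00311·149.1) = 0.09928 m/s.
Check: Re = ρVD/μ = 874.5·0.09928·0.007162/0.00311 = 199.9 < 2300, so the laminar assumption holds.

V ≈ 0.09928 m/s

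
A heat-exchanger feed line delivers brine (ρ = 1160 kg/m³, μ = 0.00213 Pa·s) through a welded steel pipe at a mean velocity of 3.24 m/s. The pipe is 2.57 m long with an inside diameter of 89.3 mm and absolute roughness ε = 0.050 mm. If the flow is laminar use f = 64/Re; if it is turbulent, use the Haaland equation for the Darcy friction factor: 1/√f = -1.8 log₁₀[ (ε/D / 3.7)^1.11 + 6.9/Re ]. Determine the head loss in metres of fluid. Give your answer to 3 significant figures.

Reynolds number Re = ρVD/μ = 1160 · 3.24 · 0.0893 / 0.00213 = 1.576e+05.
Re > 4000 → turbulent. Relative roughness ε/D = 5e-05/0.0893 = 0.00056. Haaland: 1/√f = -1.8 log₁₀[(0.00056/3.7)^1.11 + 6.9/1.576e+05] = -1.8 log₁₀[5.75e-05 + 4.38e-05] = 7.19, so f = 0.01934.
Darcy-Weisbach: ΔP = f(L/D)(ρV²/2) = 0.01934·(2.57/0.0893)·(1160·3.24²/2) = 0.01934·28.78·6089 = 3390 Pa.
Head loss h_f = ΔP/(ρg) = 3390/(1160·9.81) = 0.298 m.

h_f ≈ 0.298 m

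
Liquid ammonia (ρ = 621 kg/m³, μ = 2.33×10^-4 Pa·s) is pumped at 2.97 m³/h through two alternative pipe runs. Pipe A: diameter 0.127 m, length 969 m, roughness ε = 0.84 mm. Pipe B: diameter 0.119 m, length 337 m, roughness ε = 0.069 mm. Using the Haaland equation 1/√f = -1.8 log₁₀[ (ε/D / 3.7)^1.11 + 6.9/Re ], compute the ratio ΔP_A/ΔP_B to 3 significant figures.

Pipe A: V = Q/A = 0.000825/0.01267 = 0.06513 m/s; Re = 2.204e+04; ε/D = 0.00661; Haaland → f = 0.03622; ΔP_A = f(L/D)(ρV²/2) = 363.9 Pa.
Pipe B: V = Q/A = 0.000825/0.01112 = 0.07418 m/s; Re = 2.353e+04; ε/D = 0.00058; Haaland → f = 0.0259; ΔP_B = f(L/D)(ρV²/2) = 125.3 Pa.
ΔP_A/ΔP_B = 363.9/125.3 = 2.90.

ΔP_A/ΔP_B ≈ 2.90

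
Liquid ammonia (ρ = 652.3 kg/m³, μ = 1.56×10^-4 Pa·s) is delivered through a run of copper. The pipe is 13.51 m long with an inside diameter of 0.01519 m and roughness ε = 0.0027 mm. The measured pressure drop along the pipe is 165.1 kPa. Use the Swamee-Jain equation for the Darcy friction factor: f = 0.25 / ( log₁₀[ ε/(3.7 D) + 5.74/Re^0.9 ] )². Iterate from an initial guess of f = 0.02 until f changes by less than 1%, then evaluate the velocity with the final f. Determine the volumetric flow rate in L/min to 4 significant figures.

Rearranging Darcy-Weisbach: V = √(2·ΔP·D/(f·L·ρ)). With ε/D = 2.7e-06/0.01519 = 0.000178, iterate starting from f = 0.02:
  f = 0.02 → V = √(2·1.651e+05·0.01519/(0.02·13.51·652.3)) = 5.335 m/s; Re = ρVD/μ = 3.388e+05; f → 0.01591
  f = 0.01591 → V = 5.982 m/s; Re = 3.799e+05; f → 0.01571
  f = 0.01571 → V = 6.018 m/s; Re = 3.823e+05; f → 0.0157
Converged (Δf/f < 1%). With the final f = 0.0157: V = √(2·1.651e+05·0.01519/(0.0157·13.51·652.3)) = 6.02 m/s.
Q = V·A = 6.02·(π/4·0.01519²) = 0.001091 m³/s = 65.46 L/min.

Q ≈ 65.46 L/min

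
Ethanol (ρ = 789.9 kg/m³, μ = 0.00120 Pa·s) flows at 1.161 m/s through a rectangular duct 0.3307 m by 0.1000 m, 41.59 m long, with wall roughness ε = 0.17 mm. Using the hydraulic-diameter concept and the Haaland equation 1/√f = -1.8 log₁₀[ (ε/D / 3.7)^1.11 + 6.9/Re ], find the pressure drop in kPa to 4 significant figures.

Hydraulic diameter D_h = 4A/P = 4·(0.3307·0.1)/(2·(0.3307+0.1)) = 0.1323/0.8614 = 0.1536 m.
Re = ρVD_h/μ = 789.9·1.161·0.1536/0.0012 = 1.174e+05.
ε/D_h = 0.00017/0.1536 = 0.00111; Haaland gives 1/√f = -1.8 log₁₀[0.000123+5.88e-05] = 6.735, so f = 0.02205.
ΔP = f(L/D_h)(ρV²/2) = 0.02205·41.59/0.1536·532.4 = 3179 Pa.
ΔP = 3.179 kPa.

ΔP ≈ 3.179 kPa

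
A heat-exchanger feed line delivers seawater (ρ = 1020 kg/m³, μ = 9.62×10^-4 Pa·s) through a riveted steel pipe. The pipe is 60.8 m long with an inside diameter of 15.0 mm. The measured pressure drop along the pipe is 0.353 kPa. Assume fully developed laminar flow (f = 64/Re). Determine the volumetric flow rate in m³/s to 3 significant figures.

For laminar flow, f = 64/Re with Re = ρVD/μ, so Darcy-Weisbach reduces to ΔP = 32μLV/D². Solving for V: V = ΔP·D²/(32μL) = 353·(0.015)²/(32·0.000962·60.8) = 0.04244 m/s.
Check: Re = ρVD/μ = 1020·0.04244·0.015/0.000962 = 674.9 < 2300, so the laminar assumption holds.
Q = V·A = 0.04244·(π/4·0.015²) = 7.499e-06 m³/s = 7.50×10^-6 m³/s.

Q ≈ 7.50×10^-6 m³/s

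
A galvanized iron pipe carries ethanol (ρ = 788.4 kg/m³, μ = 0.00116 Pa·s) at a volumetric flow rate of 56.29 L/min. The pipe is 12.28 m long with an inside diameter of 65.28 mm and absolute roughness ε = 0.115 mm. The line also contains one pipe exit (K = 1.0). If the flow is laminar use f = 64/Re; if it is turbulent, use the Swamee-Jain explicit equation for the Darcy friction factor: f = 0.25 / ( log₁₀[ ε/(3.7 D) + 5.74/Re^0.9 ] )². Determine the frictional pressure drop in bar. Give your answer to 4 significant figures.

ΔP ≈ 0.002195 bar

Q = 56.29 L/min = 56.29/60000 = 0.0009382 m³/s.
Cross-sectional area A = πD²/4 = π(0.06528)²/4 = 0.003347 m²; mean velocity V = Q/A = 0.0009382/0.003347 = 0.2803 m/s.
Reynolds number Re = ρVD/μ = 788.4 · 0.2803 · 0.06528 / 0.00116 = 1.244e+04.
Re > 4000 → turbulent. Relative roughness ε/D = 0.000115/0.06528 = 0.00176. Swamee-Jain: f = 0.25/(log₁₀[0.00176/3.7 + 5.74/1.244e+04^0.9])² = 0.25/(log₁₀[0.000476 + 0.00118])² = 0.25/(-2.78)² = 0.03236.
Total minor-loss coefficient ΣK = 1·1 = 1.
ΔP = [f·L/D + ΣK]·(ρV²/2) = [0.03236·12.28/0.06528 + 1]·(788.4·0.2803²/2) = [6.087 + 1]·30.97 = 219.5 Pa.
ΔP = 219.5 Pa = 0.002195 bar.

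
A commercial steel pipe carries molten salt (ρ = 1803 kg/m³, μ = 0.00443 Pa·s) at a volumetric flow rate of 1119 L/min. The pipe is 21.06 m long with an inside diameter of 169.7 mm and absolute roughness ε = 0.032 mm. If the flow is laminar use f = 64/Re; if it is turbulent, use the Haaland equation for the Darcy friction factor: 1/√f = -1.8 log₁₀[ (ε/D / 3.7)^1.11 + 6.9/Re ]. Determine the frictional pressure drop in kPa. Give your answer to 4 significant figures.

ΔP ≈ 1.576 kPa

Q = 1119 L/min = 1119/60000 = 0.01865 m³/s.
Cross-sectional area A = πD²/4 = π(0.1697)²/4 = 0.02262 m²; mean velocity V = Q/A = 0.01865/0.02262 = 0.8246 m/s.
Reynolds number Re = ρVD/μ = 1803 · 0.8246 · 0.1697 / 0.00443 = 5.695e+04.
Re > 4000 → turbulent. Relative roughness ε/D = 3.2e-05/0.1697 = 0.000189. Haaland: 1/√f = -1.8 log₁₀[(0.000189/3.7)^1.11 + 6.9/5.695e+04] = -1.8 log₁₀[1.72e-05 + 0.000121] = 6.946, so f = 0.02072.
Darcy-Weisbach: ΔP = f(L/D)(ρV²/2) = 0.02072·(21.06/0.1697)·(1803·0.8246²/2) = 0.02072·124.1·612.9 = 1576 Pa.
ΔP = 1576 Pa = 1.576 kPa.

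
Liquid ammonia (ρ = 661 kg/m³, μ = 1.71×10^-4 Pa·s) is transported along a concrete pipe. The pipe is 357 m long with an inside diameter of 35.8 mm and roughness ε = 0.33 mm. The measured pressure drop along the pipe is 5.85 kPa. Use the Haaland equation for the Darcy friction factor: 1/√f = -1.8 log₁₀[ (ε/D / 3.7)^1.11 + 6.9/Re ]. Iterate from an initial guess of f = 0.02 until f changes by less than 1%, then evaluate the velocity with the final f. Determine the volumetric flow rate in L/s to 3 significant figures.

Q ≈ 0.215 L/s

Rearranging Darcy-Weisbach: V = √(2·ΔP·D/(f·L·ρ)). With ε/D = 0.00033/0.0358 = 0.00922, iterate starting from f = 0.02:
  f = 0.02 → V = √(2·5850·0.0358/(0.02·357·661)) = 0.2979 m/s; Re = ρVD/μ = 4.123e+04; f → 0.03835
  f = 0.03835 → V = 0.2151 m/s; Re = 2.977e+04; f → 0.03886
  f = 0.03886 → V = 0.2137 m/s; Re = 2.957e+04; f → 0.03888
Converged (Δf/f < 1%). With the final f = 0.03888: V = √(2·5850·0.0358/(0.03888·357·661)) = 0.2137 m/s.
Q = V·A = 0.2137·(π/4·0.0358²) = 0.0002151 m³/s = 0.215 L/s.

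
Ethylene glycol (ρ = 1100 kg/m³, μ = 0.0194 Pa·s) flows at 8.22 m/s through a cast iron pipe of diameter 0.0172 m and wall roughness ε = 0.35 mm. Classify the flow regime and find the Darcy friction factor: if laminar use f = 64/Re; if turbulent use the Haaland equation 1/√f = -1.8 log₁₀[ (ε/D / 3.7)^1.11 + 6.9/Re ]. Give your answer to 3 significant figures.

f ≈ 0.0535

Re = ρVD/μ = 1100·8.22·0.0172/0.0194 = 8017.
Re > 4000 → turbulent. ε/D = 0.00035/0.0172 = 0.0203; Haaland: 1/√f = -1.8 log₁₀[0.0031 + 0.000861] = 4.323, so f = 0.0535.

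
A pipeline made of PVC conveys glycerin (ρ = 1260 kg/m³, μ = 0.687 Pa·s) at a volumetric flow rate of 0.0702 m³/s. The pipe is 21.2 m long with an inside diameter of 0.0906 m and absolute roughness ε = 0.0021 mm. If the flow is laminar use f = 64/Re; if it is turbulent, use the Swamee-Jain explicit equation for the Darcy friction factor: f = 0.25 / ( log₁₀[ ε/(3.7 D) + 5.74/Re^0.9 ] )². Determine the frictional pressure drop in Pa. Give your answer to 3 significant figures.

ΔP ≈ 618000 Pa

Cross-sectional area A = πD²/4 = π(0.0906)²/4 = 0.006447 m²; mean velocity V = Q/A = 0.0702/0.006447 = 10.89 m/s.
Reynolds number Re = ρVD/μ = 1260 · 10.89 · 0.0906 / 0.687 = 1809.
Re < 2300 → laminar flow, so f = 64/Re = 64/1809 = 0.03537 (the turbulent correlation is not needed).
Darcy-Weisbach: ΔP = f(L/D)(ρV²/2) = 0.03537·(21.2/0.0906)·(1260·10.89²/2) = 0.03537·234·7.47e+04 = 6.183e+05 Pa.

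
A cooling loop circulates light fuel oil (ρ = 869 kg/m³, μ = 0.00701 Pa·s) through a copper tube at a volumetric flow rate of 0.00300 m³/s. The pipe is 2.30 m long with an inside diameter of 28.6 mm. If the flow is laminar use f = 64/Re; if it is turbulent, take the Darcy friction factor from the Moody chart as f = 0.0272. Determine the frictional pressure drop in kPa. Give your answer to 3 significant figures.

ΔP ≈ 20.7 kPa

Cross-sectional area A = πD²/4 = π(0.0286)²/4 = 0.0006424 m²; mean velocity V = Q/A = 0.003/0.0006424 = 4.67 m/s.
Reynolds number Re = ρVD/μ = 869 · 4.67 · 0.0286 / 0.00701 = 1.656e+04.
Re > 4000 → turbulent; use the Moody-chart value f = 0.0272.
Darcy-Weisbach: ΔP = f(L/D)(ρV²/2) = 0.0272·(2.3/0.0286)·(869·4.67²/2) = 0.0272·80.42·9475 = 2.073e+04 Pa.
ΔP = 2.073e+04 Pa = 20.7 kPa.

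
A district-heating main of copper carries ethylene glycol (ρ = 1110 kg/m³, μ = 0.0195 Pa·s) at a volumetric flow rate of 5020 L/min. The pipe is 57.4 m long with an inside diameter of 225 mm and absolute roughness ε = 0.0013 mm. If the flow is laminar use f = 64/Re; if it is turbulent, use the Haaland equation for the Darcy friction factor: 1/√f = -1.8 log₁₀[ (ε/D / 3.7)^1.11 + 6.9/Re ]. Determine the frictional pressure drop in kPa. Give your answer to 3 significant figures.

Q = 5020 L/min = 5020/60000 = 0.08367 m³/s.
Cross-sectional area A = πD²/4 = π(0.225)²/4 = 0.03976 m²; mean velocity V = Q/A = 0.08367/0.03976 = 2.104 m/s.
Reynolds number Re = ρVD/μ = 1110 · 2.104 · 0.225 / 0.0195 = 2.695e+04.
Re > 4000 → turbulent. Relative roughness ε/D = 1.3e-06/0.225 = 5.78e-06. Haaland: 1/√f = -1.8 log₁₀[(5.78e-06/3.7)^1.11 + 6.9/2.695e+04] = -1.8 log₁₀[3.59e-07 + 0.000256] = 6.464, so f = 0.02393.
Darcy-Weisbach: ΔP = f(L/D)(ρV²/2) = 0.02393·(57.4/0.225)·(1110·2.104²/2) = 0.02393·255.1·2457 = 1.5e+04 Pa.
ΔP = 1.5e+04 Pa = 15.0 kPa.

ΔP ≈ 15.0 kPa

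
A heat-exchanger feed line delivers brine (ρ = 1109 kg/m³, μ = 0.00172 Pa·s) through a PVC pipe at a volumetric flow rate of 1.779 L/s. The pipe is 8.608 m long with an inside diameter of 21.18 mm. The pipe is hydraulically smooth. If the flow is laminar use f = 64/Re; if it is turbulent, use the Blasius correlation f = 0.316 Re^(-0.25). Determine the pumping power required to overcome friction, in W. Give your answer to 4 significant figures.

P ≈ 199.3 W

Q = 1.779 L/s = 1.779/1000 = 0.001779 m³/s.
Cross-sectional area A = πD²/4 = π(0.02118)²/4 = 0.0003523 m²; mean velocity V = Q/A = 0.001779/0.0003523 = 5.049 m/s.
Reynolds number Re = ρVD/μ = 1109 · 5.049 · 0.02118 / 0.00172 = 6.895e+04.
Re > 4000 → turbulent. Smooth-pipe (Blasius): f = 0.316 Re^(-0.25) = 0.316/(6.895e+04)^0.25 = 0.0195.
Darcy-Weisbach: ΔP = f(L/D)(ρV²/2) = 0.0195·(8.608/0.02118)·(1109·5.049²/2) = 0.0195·406.4·1.414e+04 = 1.12e+05 Pa.
Pumping power P = QΔP = 0.001779·1.12e+05 = 199.33 W = 199.3 W.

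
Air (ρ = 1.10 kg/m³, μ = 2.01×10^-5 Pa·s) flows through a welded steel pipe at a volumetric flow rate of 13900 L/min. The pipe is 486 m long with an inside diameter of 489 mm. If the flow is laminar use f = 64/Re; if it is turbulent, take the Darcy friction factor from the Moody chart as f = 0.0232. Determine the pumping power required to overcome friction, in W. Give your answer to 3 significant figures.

P ≈ 4.47 W

Q = 13900 L/min = 13900/60000 = 0.2317 m³/s.
Cross-sectional area A = πD²/4 = π(0.489)²/4 = 0.1878 m²; mean velocity V = Q/A = 0.2317/0.1878 = 1.234 m/s.
Reynolds number Re = ρVD/μ = 1.1 · 1.234 · 0.489 / 2.01e-05 = 3.301e+04.
Re > 4000 → turbulent; use the Moody-chart value f = 0.0232.
Darcy-Weisbach: ΔP = f(L/D)(ρV²/2) = 0.0232·(486/0.489)·(1.1·1.234²/2) = 0.0232·993.9·0.8369 = 19.3 Pa.
Pumping power P = QΔP = 0.2317·19.3 = 4.470 W = 4.47 W.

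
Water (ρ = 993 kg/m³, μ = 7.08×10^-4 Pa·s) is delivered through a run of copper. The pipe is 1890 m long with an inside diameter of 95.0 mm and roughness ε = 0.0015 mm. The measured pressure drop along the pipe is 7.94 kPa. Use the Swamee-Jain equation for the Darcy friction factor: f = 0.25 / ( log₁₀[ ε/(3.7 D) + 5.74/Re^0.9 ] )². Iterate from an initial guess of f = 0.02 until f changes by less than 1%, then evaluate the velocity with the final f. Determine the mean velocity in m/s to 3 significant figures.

V ≈ 0.180 m/s

Rearranging Darcy-Weisbach: V = √(2·ΔP·D/(f·L·ρ)). With ε/D = 1.5e-06/0.095 = 1.58e-05, iterate starting from f = 0.02:
  f = 0.02 → V = √(2·7940·0.095/(0.02·1890·993)) = 0.2005 m/s; Re = ρVD/μ = 2.671e+04; f → 0.02408
  f = 0.02408 → V = 0.1827 m/s; Re = 2.434e+04; f → 0.02463
  f = 0.02463 → V = 0.1807 m/s; Re = 2.407e+04; f → 0.0247
Converged (Δf/f < 1%). With the final f = 0.0247: V = √(2·7940·0.095/(0.0247·1890·993)) = 0.1804 m/s.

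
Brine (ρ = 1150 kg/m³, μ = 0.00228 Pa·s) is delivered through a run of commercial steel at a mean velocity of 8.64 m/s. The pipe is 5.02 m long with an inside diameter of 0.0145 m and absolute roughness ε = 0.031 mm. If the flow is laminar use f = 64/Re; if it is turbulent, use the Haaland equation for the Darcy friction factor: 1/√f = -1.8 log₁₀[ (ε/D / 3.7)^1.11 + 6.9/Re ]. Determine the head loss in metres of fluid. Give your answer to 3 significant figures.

Reynolds number Re = ρVD/μ = 1150 · 8.64 · 0.0145 / 0.00228 = 6.319e+04.
Re > 4000 → turbulent. Relative roughness ε/D = 3.1e-05/0.0145 = 0.00214. Haaland: 1/√f = -1.8 log₁₀[(0.00214/3.7)^1.11 + 6.9/6.319e+04] = -1.8 log₁₀[0.000254 + 0.000109] = 6.191, so f = 0.02609.
Darcy-Weisbach: ΔP = f(L/D)(ρV²/2) = 0.02609·(5.02/0.0145)·(1150·8.64²/2) = 0.02609·346.2·4.292e+04 = 3.877e+05 Pa.
Head loss h_f = ΔP/(ρg) = 3.877e+05/(1150·9.81) = 34.4 m.

h_f ≈ 34.4 m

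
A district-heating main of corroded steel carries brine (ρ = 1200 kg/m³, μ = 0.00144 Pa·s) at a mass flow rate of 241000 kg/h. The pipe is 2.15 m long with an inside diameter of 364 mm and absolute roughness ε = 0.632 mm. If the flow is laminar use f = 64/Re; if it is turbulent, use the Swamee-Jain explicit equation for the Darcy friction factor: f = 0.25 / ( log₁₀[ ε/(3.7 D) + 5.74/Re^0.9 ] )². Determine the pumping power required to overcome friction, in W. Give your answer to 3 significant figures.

ṁ = 241000 kg/h = 241000/3600 = 66.94 kg/s.
A = πD²/4 = π(0.364)²/4 = 0.1041 m²; mean velocity V = ṁ/(ρA) = 66.94/(1200 · 0.1041) = 0.5361 m/s.
Reynolds number Re = ρVD/μ = 1200 · 0.5361 · 0.364 / 0.00144 = 1.626e+05.
Re > 4000 → turbulent. Relative roughness ε/D = 0.000632/0.364 = 0.00174. Swamee-Jain: f = 0.25/(log₁₀[0.00174/3.7 + 5.74/1.626e+05^0.9])² = 0.25/(log₁₀[0.000469 + 0.000117])² = 0.25/(-3.232)² = 0.02394.
Darcy-Weisbach: ΔP = f(L/D)(ρV²/2) = 0.02394·(2.15/0.364)·(1200·0.5361²/2) = 0.02394·5.907·172.4 = 24.38 Pa.
Q = ṁ/ρ = 66.94/1200 = 0.05579 m³/s.
Pumping power P = QΔP = 0.05579·24.38 = 1.360 W = 1.36 W.

P ≈ 1.36 W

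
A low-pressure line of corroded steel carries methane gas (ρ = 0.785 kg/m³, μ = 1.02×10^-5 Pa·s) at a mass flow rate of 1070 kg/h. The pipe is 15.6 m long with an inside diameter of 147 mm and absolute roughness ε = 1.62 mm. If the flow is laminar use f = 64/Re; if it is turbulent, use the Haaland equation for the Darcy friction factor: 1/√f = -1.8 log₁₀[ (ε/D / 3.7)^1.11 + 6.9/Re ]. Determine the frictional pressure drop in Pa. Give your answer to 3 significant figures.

ṁ = 1070 kg/h = 1070/3600 = 0.2972 kg/s.
A = πD²/4 = π(0.147)²/4 = 0.01697 m²; mean velocity V = ṁ/(ρA) = 0.2972/(0.785 · 0.01697) = 22.31 m/s.
Reynolds number Re = ρVD/μ = 0.785 · 22.31 · 0.147 / 1.02e-05 = 2.524e+05.
Re > 4000 → turbulent. Relative roughness ε/D = 0.00162/0.147 = 0.011. Haaland: 1/√f = -1.8 log₁₀[(0.011/3.7)^1.11 + 6.9/2.524e+05] = -1.8 log₁₀[0.00157 + 2.73e-05] = 5.033, so f = 0.03947.
Darcy-Weisbach: ΔP = f(L/D)(ρV²/2) = 0.03947·(15.6/0.147)·(0.785·22.31²/2) = 0.03947·106.1·195.4 = 818.3 Pa.

ΔP ≈ 818 Pa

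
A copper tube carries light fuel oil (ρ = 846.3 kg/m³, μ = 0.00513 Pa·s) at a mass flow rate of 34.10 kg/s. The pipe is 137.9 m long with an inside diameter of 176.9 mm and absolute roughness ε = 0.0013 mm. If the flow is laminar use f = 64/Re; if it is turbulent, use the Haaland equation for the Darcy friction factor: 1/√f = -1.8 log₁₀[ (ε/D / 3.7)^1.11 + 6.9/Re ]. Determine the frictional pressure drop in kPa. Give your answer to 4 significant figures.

ΔP ≈ 18.56 kPa

A = πD²/4 = π(0.1769)²/4 = 0.02458 m²; mean velocity V = ṁ/(ρA) = 34.1/(846.3 · 0.02458) = 1.639 m/s.
Reynolds number Re = ρVD/μ = 846.3 · 1.639 · 0.1769 / 0.00513 = 4.784e+04.
Re > 4000 → turbulent. Relative roughness ε/D = 1.3e-06/0.1769 = 7.35e-06. Haaland: 1/√f = -1.8 log₁₀[(7.35e-06/3.7)^1.11 + 6.9/4.784e+04] = -1.8 log₁₀[4.69e-07 + 0.000144] = 6.911, so f = 0.02094.
Darcy-Weisbach: ΔP = f(L/D)(ρV²/2) = 0.02094·(137.9/0.1769)·(846.3·1.639²/2) = 0.02094·779.5·1137 = 1.856e+04 Pa.
ΔP = 1.856e+04 Pa = 18.56 kPa.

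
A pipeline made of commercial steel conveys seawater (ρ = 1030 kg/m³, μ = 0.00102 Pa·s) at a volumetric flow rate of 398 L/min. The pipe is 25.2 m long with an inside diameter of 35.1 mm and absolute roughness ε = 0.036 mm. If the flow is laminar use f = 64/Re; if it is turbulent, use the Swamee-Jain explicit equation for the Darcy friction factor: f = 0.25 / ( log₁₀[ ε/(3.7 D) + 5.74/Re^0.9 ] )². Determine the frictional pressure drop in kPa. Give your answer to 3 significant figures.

Q = 398 L/min = 398/60000 = 0.006633 m³/s.
Cross-sectional area A = πD²/4 = π(0.0351)²/4 = 0.0009676 m²; mean velocity V = Q/A = 0.006633/0.0009676 = 6.855 m/s.
Reynolds number Re = ρVD/μ = 1030 · 6.855 · 0.0351 / 0.00102 = 2.43e+05.
Re > 4000 → turbulent. Relative roughness ε/D = 3.6e-05/0.0351 = 0.00103. Swamee-Jain: f = 0.25/(log₁₀[0.00103/3.7 + 5.74/2.43e+05^0.9])² = 0.25/(log₁₀[0.000277 + 8.16e-05])² = 0.25/(-3.445)² = 0.02106.
Darcy-Weisbach: ΔP = f(L/D)(ρV²/2) = 0.02106·(25.2/0.0351)·(1030·6.855²/2) = 0.02106·717.9·2.42e+04 = 3.66e+05 Pa.
ΔP = 3.66e+05 Pa = 366 kPa.

ΔP ≈ 366 kPa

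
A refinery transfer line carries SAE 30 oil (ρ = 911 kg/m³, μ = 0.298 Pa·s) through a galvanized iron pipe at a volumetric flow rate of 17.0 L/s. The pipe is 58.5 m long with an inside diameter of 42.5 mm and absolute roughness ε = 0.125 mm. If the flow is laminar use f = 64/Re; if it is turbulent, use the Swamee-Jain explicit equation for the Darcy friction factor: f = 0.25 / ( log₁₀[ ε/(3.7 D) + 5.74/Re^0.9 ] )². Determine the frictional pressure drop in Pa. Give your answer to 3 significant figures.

ΔP ≈ 3.70×10^6 Pa

Q = 17.0 L/s = 17.0/1000 = 0.017 m³/s.
Cross-sectional area A = πD²/4 = π(0.0425)²/4 = 0.001419 m²; mean velocity V = Q/A = 0.017/0.001419 = 11.98 m/s.
Reynolds number Re = ρVD/μ = 911 · 11.98 · 0.0425 / 0.298 = 1557.
Re < 2300 → laminar flow, so f = 64/Re = 64/1557 = 0.04111 (the turbulent correlation is not needed).
Darcy-Weisbach: ΔP = f(L/D)(ρV²/2) = 0.04111·(58.5/0.0425)·(911·11.98²/2) = 0.04111·1376·6.541e+04 = 3.701e+06 Pa.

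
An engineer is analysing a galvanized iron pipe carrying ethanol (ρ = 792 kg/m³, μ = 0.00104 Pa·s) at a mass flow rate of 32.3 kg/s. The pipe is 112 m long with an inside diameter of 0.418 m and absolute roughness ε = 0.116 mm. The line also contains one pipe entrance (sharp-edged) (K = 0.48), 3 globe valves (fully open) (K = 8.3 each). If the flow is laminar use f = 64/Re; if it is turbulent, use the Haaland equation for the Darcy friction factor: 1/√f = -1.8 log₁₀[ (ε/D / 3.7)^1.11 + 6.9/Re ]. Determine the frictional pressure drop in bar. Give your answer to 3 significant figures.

ΔP ≈ 0.0107 bar

A = πD²/4 = π(0.418)²/4 = 0.1372 m²; mean velocity V = ṁ/(ρA) = 32.3/(792 · 0.1372) = 0.2972 m/s.
Reynolds number Re = ρVD/μ = 792 · 0.2972 · 0.418 / 0.00104 = 9.46e+04.
Re > 4000 → turbulent. Relative roughness ε/D = 0.000116/0.418 = 0.000278. Haaland: 1/√f = -1.8 log₁₀[(0.000278/3.7)^1.11 + 6.9/9.46e+04] = -1.8 log₁₀[2.64e-05 + 7.29e-05] = 7.205, so f = 0.01926.
Total minor-loss coefficient ΣK = 1·0.48 + 3·8.3 = 25.4.
ΔP = [f·L/D + ΣK]·(ρV²/2) = [0.01926·112/0.418 + 25.4]·(792·0.2972²/2) = [5.161 + 25.4]·34.98 = 1068 Pa.
ΔP = 1068 Pa = 0.0107 bar.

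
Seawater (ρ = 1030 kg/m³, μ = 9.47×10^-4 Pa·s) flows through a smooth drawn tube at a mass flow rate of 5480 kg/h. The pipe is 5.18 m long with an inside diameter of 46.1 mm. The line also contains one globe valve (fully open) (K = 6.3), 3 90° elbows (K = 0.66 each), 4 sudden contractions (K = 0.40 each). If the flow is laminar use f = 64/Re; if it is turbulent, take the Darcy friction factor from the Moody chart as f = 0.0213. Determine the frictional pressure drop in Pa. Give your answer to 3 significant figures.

ΔP ≈ 4960 Pa

ṁ = 5480 kg/h = 5480/3600 = 1.522 kg/s.
A = πD²/4 = π(0.0461)²/4 = 0.001669 m²; mean velocity V = ṁ/(ρA) = 1.522/(1030 · 0.001669) = 0.8854 m/s.
Reynolds number Re = ρVD/μ = 1030 · 0.8854 · 0.0461 / 0.000947 = 4.44e+04.
Re > 4000 → turbulent; use the Moody-chart value f = 0.0213.
Total minor-loss coefficient ΣK = 1·6.3 + 3·0.66 + 4·0.4 = 9.88.
ΔP = [f·L/D + ΣK]·(ρV²/2) = [0.0213·5.18/0.0461 + 9.88]·(1030·0.8854²/2) = [2.393 + 9.88]·403.7 = 4955 Pa.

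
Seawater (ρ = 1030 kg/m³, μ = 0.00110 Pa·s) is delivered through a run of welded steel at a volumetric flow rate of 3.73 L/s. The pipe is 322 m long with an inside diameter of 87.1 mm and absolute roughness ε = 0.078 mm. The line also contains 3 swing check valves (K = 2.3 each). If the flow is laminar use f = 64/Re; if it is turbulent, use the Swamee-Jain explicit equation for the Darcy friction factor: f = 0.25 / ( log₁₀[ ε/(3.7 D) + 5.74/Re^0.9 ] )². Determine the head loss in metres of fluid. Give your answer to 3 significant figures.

Q = 3.73 L/s = 3.73/1000 = 0.00373 m³/s.
Cross-sectional area A = πD²/4 = π(0.0871)²/4 = 0.005958 m²; mean velocity V = Q/A = 0.00373/0.005958 = 0.626 m/s.
Reynolds number Re = ρVD/μ = 1030 · 0.626 · 0.0871 / 0.0011 = 5.106e+04.
Re > 4000 → turbulent. Relative roughness ε/D = 7.8e-05/0.0871 = 0.000896. Swamee-Jain: f = 0.25/(log₁₀[0.000896/3.7 + 5.74/5.106e+04^0.9])² = 0.25/(log₁₀[0.000242 + 0.000332])² = 0.25/(-3.241)² = 0.0238.
Total minor-loss coefficient ΣK = 3·2.3 = 6.9.
ΔP = [f·L/D + ΣK]·(ρV²/2) = [0.0238·322/0.0871 + 6.9]·(1030·0.626²/2) = [88 + 6.9]·201.8 = 1.915e+04 Pa.
Head loss h_f = ΔP/(ρg) = 1.915e+04/(1030·9.81) = 1.90 m.

h_f ≈ 1.90 m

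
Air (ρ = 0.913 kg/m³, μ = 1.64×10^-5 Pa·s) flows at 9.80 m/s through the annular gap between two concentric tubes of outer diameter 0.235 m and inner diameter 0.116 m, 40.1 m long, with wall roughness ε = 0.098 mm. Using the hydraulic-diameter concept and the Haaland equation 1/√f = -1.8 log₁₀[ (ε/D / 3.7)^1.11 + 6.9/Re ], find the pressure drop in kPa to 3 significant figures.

ΔP ≈ 0.331 kPa

Hydraulic diameter D_h = 4A/P = D_o - D_i = 0.235 - 0.116 = 0.119 m.
Re = ρVD_h/μ = 0.913·9.8·0.119/1.64e-05 = 6.492e+04.
ε/D_h = 9.8e-05/0.119 = 0.000824; Haaland gives 1/√f = -1.8 log₁₀[8.82e-05+0.000106] = 6.68, so f = 0.02241.
ΔP = f(L/D_h)(ρV²/2) = 0.02241·40.1/0.119·43.84 = 331.1 Pa.
ΔP = 0.331 kPa.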